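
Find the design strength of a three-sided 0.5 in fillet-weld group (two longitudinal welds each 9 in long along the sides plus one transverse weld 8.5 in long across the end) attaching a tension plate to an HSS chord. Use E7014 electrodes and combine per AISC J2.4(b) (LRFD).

φR_n ≈ 312 kip

E70XX → F_EXX = 70 ksi.
t_e = 0.707 × 0.5 = 0.3535 in.
R_nwl = 0.6 × 70 × 0.3535 × 18 = 267.2 kip (longitudinal, 2 welds).
R_nwt = 0.6 × 70 × 0.3535 × 8.5 = 126.2 kip (transverse, base value).
(i) R_nwl + R_nwt = 393.4 kip; (ii) 0.85 R_nwl + 1.5 R_nwt = 416.5 kip.
R_n = max = 416.5 kip [governs: (ii)]; φR_n = 312.3 kip.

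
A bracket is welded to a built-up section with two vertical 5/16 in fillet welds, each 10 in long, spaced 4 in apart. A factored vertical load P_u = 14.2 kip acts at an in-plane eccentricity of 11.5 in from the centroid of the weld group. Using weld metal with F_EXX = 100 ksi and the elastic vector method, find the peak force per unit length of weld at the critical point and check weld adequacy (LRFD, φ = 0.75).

f_max ≈ 3.89 kip/in; adequate

Total weld length L_w = 20 in. Treat welds as unit-width lines.
Polar moment about centroid: J = 2[d³/12 + d(b/2)²] = 2[10³/12 + 10×2²] = 246.7 in³.
Direct shear f_v = P/L_w = 14.2 / 20 = 0.71 kip/in (vertical).
Torsion M = P·e = 14.2 × 11.5 = 163.3 kip·in.
Critical point at (x, y) = (2, 5) from centroid. f_tx = M·y/J = 3.31 kip/in; f_ty = M·x/J = 1.324 kip/in.
Resultant f_max = √[f_tx² + (f_v + f_ty)²] = √[3.31² + (0.71 + 1.324)²] = 3.885 kip/in.
Capacity per unit length: φr_n = 0.75 × 0.6 × 100 × (0.707 × 0.3125) = 9.942 kip/in.
3.885 ≤ 9.942 → adequate.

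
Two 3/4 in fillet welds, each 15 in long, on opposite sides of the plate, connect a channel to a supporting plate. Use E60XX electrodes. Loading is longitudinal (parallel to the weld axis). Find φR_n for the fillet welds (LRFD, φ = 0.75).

φR_n ≈ 430 kips

E60XX → F_EXX = 60 ksi.
Effective throat t_e = 0.707 × 0.75 = 0.5302 in.
Total length L = 30 in; A_we = 0.5302 × 30 = 15.91 in².
F_nw = 0.6 F_EXX = 0.6 × 60 = 36 ksi.
φR_n = 0.75 × 36 × 15.91 = 429.5 kips.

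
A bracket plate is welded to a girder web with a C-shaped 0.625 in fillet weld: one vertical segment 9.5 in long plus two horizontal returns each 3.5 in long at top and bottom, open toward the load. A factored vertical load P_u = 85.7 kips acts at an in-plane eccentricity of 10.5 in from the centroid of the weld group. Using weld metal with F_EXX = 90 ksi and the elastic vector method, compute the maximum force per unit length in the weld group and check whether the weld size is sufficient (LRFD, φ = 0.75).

Total weld length L_w = 16.5 in. Treat welds as unit-width lines.
Centroid: x̄ = 2×3.5×1.75 / 16.5 = 0.7424 in from the vertical weld.
Polar moment about centroid: J = I_x + I_y = [9.5³/12 + 2×3.5×4.75²] + [9.5×0.7424² + 2(3.5³/12 + 3.5×1.008²)] = 248.9 in³.
Direct shear f_v = P/L_w = 85.7 / 16.5 = 5.194 kip/in (vertical).
Torsion M = P·e = 85.7 × 10.5 = 899.85 kip·in.
Critical point at (x, y) = (2.758, 4.75) from centroid. f_tx = M·y/J = 17.17 kip/in; f_ty = M·x/J = 9.971 kip/in.
Resultant f_max = √[f_tx² + (f_v + f_ty)²] = √[17.17² + (5.194 + 9.971)²] = 22.91 kip/in.
Capacity per unit length: φr_n = 0.75 × 0.6 × 90 × (0.707 × 0.625) = 17.9 kip/in.
22.91 > 17.9 → NOT adequate.

f_max ≈ 22.9 kip/in; NOT adequate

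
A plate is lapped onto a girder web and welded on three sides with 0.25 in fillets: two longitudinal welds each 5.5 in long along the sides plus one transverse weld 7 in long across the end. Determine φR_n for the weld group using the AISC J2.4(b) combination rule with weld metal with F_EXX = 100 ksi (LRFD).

φR_n ≈ 158 kip

t_e = 0.707 × 0.25 = 0.1767 in.
R_nwl = 0.6 × 100 × 0.1767 × 11 = 116.7 kip (longitudinal, 2 welds).
R_nwt = 0.6 × 100 × 0.1767 × 7 = 74.23 kip (transverse, base value).
(i) R_nwl + R_nwt = 190.9 kip; (ii) 0.85 R_nwl + 1.5 R_nwt = 210.5 kip.
R_n = max = 210.5 kip [governs: (ii)]; φR_n = 157.9 kip.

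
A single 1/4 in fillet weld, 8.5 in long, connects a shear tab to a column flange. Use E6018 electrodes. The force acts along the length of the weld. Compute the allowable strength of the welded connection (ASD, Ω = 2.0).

E60XX → F_EXX = 60 ksi.
Effective throat t_e = 0.707 × 0.25 = 0.1767 in.
Total length L = 8.5 in; A_we = 0.1767 × 8.5 = 1.502 in².
F_nw = 0.6 F_EXX = 0.6 × 60 = 36 ksi.
R_n = 36 × 1.502 = 54.09 kip; R_n/Ω = 54.09/2.0 = 27.04 kip.

R_n/Ω ≈ 27 kip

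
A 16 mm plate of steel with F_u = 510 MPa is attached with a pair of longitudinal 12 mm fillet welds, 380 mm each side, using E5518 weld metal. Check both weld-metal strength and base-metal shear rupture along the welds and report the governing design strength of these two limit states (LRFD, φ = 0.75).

φR_n ≈ 1600 kN (weld metal governs)

E55XX → F_EXX = 550 MPa.
t_e = 0.707 × 12 = 8.484 mm; L = 760 mm.
Weld metal: φR_n = 0.75 × 0.6 × 550 × 8.484 × 760 × 10⁻³ = 1596 kN.
Base metal (shear rupture): φR_n = 0.75 × 0.6 × 510 × 16 × 760 × 10⁻³ = 2791 kN.
Governing: weld metal.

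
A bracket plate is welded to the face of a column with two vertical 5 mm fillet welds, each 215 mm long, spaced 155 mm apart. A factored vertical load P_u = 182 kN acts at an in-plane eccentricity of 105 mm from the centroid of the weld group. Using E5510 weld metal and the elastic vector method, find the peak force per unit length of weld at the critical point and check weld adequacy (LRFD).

E55XX → F_EXX = 550 MPa.
Total weld length L_w = 430 mm. Treat welds as unit-width lines.
Polar moment about centroid: J = 2[d³/12 + d(b/2)²] = 2[215³/12 + 215×77.5²] = 4239000 mm³.
Direct shear f_v = P/L_w = 182×10³ / 430 = 423.3 N/mm (vertical).
Torsion M = P·e = 182×10³ × 105 = 19110000 N·mm.
Critical point at (x, y) = (77.5, 107.5) from centroid. f_tx = M·y/J = 484.6 N/mm; f_ty = M·x/J = 349.4 N/mm.
Resultant f_max = √[f_tx² + (f_v + f_ty)²] = √[484.6² + (423.3 + 349.4)²] = 912 N/mm.
Capacity per unit length: φr_n = 0.75 × 0.6 × 550 × (0.707 × 5) = 874.9 N/mm.
912 > 874.9 → NOT adequate.

f_max ≈ 912 N/mm; NOT adequate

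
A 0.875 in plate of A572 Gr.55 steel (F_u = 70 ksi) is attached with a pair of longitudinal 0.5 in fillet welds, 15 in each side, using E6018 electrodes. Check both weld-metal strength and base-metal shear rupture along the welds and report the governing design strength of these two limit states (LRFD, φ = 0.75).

φR_n ≈ 286 kip (weld metal governs)

E60XX → F_EXX = 60 ksi.
t_e = 0.707 × 0.5 = 0.3535 in; L = 30 in.
Weld metal: φR_n = 0.75 × 0.6 × 60 × 0.3535 × 30 = 286.3 kip.
Base metal (shear rupture): φR_n = 0.75 × 0.6 × 70 × 0.875 × 30 = 826.9 kip.
Governing: weld metal.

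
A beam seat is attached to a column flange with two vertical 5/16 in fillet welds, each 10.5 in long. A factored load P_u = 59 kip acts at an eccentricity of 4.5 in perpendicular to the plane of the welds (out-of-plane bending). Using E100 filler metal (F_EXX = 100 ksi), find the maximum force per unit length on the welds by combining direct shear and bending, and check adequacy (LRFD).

f_max ≈ 7.75 kip/in; adequate

L_w = 2 × 10.5 = 21 in; section modulus (unit throat) S = 2 × L²/6 = 36.75 in².
Direct shear f_v = P/L_w = 59/21 = 2.81 kip/in.
Moment M = P × e = 59 × 4.5 = 265.5 kip·in; bending f_b = M/S = 7.224 kip/in.
f_max = √(f_v² + f_b²) = √(2.81² + 7.224²) = 7.752 kip/in.
φr_n = 0.75 × 0.6 × 100 × (0.707 × 0.3125) = 9.942 kip/in → adequate.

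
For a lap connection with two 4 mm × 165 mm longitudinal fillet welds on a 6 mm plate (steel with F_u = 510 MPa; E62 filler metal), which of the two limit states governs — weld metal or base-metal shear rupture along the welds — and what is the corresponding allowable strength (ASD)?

E62XX → F_EXX = 620 MPa.
t_e = 0.707 × 4 = 2.828 mm; L = 330 mm.
Weld metal: R_n/Ω = (1/2.0) × 0.6 × 620 × 2.828 × 330 × 10⁻³ = 173.6 kN.
Base metal (shear rupture): R_n/Ω = (1/2.0) × 0.6 × 510 × 6 × 330 × 10⁻³ = 302.9 kN.
Governing: weld metal.

R_n/Ω ≈ 174 kN (weld metal governs)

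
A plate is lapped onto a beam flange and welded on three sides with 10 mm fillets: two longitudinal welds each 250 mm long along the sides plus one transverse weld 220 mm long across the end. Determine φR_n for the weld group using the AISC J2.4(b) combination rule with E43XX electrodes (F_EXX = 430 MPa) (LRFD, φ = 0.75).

t_e = 0.707 × 10 = 7.07 mm.
R_nwl = 0.6 × 430 × 7.07 × 500 × 10⁻³ = 912 kN (longitudinal, 2 welds).
R_nwt = 0.6 × 430 × 7.07 × 220 × 10⁻³ = 401.3 kN (transverse, base value).
(i) R_nwl + R_nwt = 1313 kN; (ii) 0.85 R_nwl + 1.5 R_nwt = 1377 kN.
R_n = max = 1377 kN [governs: (ii)]; φR_n = 1033 kN.

φR_n ≈ 1030 kN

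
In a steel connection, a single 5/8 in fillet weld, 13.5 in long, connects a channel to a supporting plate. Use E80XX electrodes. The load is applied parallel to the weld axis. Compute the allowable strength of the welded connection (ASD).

R_n/Ω ≈ 143 kip

E80XX → F_EXX = 80 ksi.
Effective throat t_e = 0.707 × 0.625 = 0.4419 in.
Total length L = 13.5 in; A_we = 0.4419 × 13.5 = 5.965 in².
F_nw = 0.6 F_EXX = 0.6 × 80 = 48 ksi.
R_n = 48 × 5.965 = 286.3 kip; R_n/Ω = 286.3/2.0 = 143.2 kip.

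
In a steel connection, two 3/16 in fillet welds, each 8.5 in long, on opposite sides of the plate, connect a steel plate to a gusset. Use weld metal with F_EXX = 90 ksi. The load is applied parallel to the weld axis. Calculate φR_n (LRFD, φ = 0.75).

Effective throat t_e = 0.707 × 0.1875 = 0.1326 in.
Total length L = 17 in; A_we = 0.1326 × 17 = 2.254 in².
F_nw = 0.6 F_EXX = 0.6 × 90 = 54 ksi.
φR_n = 0.75 × 54 × 2.254 = 91.27 kips.

φR_n ≈ 91.3 kips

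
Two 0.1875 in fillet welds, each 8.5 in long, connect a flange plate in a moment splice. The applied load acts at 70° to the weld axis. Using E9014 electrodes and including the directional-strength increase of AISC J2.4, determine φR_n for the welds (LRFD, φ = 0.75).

φR_n ≈ 133 kips

E90XX → F_EXX = 90 ksi.
t_e = 0.707 × 0.1875 = 0.1326 in; A_we = 0.1326 × 17 = 2.254 in².
Directional factor: 1.0 + 0.5 sin^1.5(70°) = 1.455.
F_nw = 0.6 × 90 × 1.455 = 78.59 ksi.
φR_n = 0.75 × 78.59 × 2.254 = 132.8 kips.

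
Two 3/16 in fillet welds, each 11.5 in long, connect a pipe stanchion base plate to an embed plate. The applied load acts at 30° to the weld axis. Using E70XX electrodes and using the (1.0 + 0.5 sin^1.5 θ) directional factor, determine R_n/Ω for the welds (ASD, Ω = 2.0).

E70XX → F_EXX = 70 ksi.
t_e = 0.707 × 0.1875 = 0.1326 in; A_we = 0.1326 × 23 = 3.049 in².
Directional factor: 1.0 + 0.5 sin^1.5(30°) = 1.177.
F_nw = 0.6 × 70 × 1.177 = 49.42 ksi.
R_n/Ω = (49.42 × 3.049) / 2.0 = 75.35 kip.

R_n/Ω ≈ 75.3 kip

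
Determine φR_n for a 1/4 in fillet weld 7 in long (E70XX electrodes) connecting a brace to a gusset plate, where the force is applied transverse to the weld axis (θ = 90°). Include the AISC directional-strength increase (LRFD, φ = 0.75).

φR_n ≈ 58.5 kip

E70XX → F_EXX = 70 ksi.
t_e = 0.707 × 0.25 = 0.1767 in; A_we = 0.1767 × 7 = 1.237 in².
Directional factor: 1.0 + 0.5 sin^1.5(90°) = 1.5.
F_nw = 0.6 × 70 × 1.5 = 63 ksi.
φR_n = 0.75 × 63 × 1.237 = 58.46 kip.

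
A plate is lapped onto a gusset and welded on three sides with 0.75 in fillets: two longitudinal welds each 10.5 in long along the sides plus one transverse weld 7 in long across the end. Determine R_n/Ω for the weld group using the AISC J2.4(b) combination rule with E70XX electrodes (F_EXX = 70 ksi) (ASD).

t_e = 0.707 × 0.75 = 0.5302 in.
R_nwl = 0.6 × 70 × 0.5302 × 21 = 467.7 kips (longitudinal, 2 welds).
R_nwt = 0.6 × 70 × 0.5302 × 7 = 155.9 kips (transverse, base value).
(i) R_nwl + R_nwt = 623.6 kips; (ii) 0.85 R_nwl + 1.5 R_nwt = 631.4 kips.
R_n = max = 631.4 kips [governs: (ii)]; R_n/Ω = 315.7 kips.

R_n/Ω ≈ 316 kips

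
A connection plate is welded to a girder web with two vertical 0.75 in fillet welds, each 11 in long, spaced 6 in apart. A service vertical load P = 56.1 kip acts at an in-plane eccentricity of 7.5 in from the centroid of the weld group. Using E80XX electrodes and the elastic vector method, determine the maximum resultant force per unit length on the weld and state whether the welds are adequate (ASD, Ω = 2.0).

E80XX → F_EXX = 80 ksi.
Total weld length L_w = 22 in. Treat welds as unit-width lines.
Polar moment about centroid: J = 2[d³/12 + d(b/2)²] = 2[11³/12 + 11×3²] = 419.8 in³.
Direct shear f_v = P/L_w = 56.1 / 22 = 2.55 kip/in (vertical).
Torsion M = P·e = 56.1 × 7.5 = 420.75 kip·in.
Critical point at (x, y) = (3, 5.5) from centroid. f_tx = M·y/J = 5.512 kip/in; f_ty = M·x/J = 3.007 kip/in.
Resultant f_max = √[f_tx² + (f_v + f_ty)²] = √[5.512² + (2.55 + 3.007)²] = 7.827 kip/in.
Capacity per unit length: r_n/Ω = (1/2.0) × 0.6 × 80 × (0.707 × 0.75) = 12.73 kip/in.
7.827 ≤ 12.73 → adequate.

f_max ≈ 7.83 kip/in; adequate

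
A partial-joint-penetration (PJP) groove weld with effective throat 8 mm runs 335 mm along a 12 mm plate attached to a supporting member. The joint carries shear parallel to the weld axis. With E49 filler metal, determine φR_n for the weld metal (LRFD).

φR_n ≈ 591 kN

E49XX → F_EXX = 490 MPa.
Effective throat (given) t_e = 8 mm.
A_we = 8 × 335 = 2680 mm².
F_nw = 0.6 F_EXX = 294 MPa.
φR_n = 0.75 × 294 × 2680 × 10⁻³ = 590.9 kN.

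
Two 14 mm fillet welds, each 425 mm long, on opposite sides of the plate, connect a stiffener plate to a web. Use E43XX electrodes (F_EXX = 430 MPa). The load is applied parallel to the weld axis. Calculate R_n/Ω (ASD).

Effective throat t_e = 0.707 × 14 = 9.898 mm.
Total length L = 850 mm; A_we = 9.898 × 850 = 8413 mm².
F_nw = 0.6 F_EXX = 0.6 × 430 = 258 MPa.
R_n = 258 × 8413 × 10⁻³ = 2171 kN; R_n/Ω = 2171/2.0 = 1085 kN.

R_n/Ω ≈ 1090 kN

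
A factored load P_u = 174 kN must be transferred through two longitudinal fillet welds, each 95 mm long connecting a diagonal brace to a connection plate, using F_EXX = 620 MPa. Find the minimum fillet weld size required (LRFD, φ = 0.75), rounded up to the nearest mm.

w = 5 mm

Total weld length L = 190 mm.
Required throat t_e = P_u / (φ × 0.6 F_EXX × L) = 174 / (0.75 × 0.6 × 620 × 190 × 10⁻³) = 3.282 mm.
Required leg w = t_e / 0.707 = 4.643 mm → use 5 mm.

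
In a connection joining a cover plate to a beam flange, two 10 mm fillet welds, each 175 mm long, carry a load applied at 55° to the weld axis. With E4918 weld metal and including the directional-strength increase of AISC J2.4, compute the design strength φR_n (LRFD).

φR_n ≈ 748 kN

E49XX → F_EXX = 490 MPa.
t_e = 0.707 × 10 = 7.07 mm; A_we = 7.07 × 350 = 2474 mm².
Directional factor: 1.0 + 0.5 sin^1.5(55°) = 1.371.
F_nw = 0.6 × 490 × 1.371 = 403 MPa.
φR_n = 0.75 × 403 × 2474 × 10⁻³ = 747.9 kN.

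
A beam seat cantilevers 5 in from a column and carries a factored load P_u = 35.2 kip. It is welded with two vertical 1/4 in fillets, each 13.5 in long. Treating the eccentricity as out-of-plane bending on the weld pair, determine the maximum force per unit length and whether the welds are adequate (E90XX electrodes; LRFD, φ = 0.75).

f_max ≈ 3.18 kip/in; adequate

E90XX → F_EXX = 90 ksi.
L_w = 2 × 13.5 = 27 in; section modulus (unit throat) S = 2 × L²/6 = 60.75 in².
Direct shear f_v = P/L_w = 35.2/27 = 1.304 kip/in.
Moment M = P × e = 35.2 × 5 = 176 kip·in; bending f_b = M/S = 2.897 kip/in.
f_max = √(f_v² + f_b²) = √(1.304² + 2.897²) = 3.177 kip/in.
φr_n = 0.75 × 0.6 × 90 × (0.707 × 0.25) = 7.158 kip/in → adequate.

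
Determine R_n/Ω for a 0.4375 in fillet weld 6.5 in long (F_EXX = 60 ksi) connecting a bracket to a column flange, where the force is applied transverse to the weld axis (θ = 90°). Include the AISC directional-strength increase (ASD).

t_e = 0.707 × 0.4375 = 0.3093 in; A_we = 0.3093 × 6.5 = 2.011 in².
Directional factor: 1.0 + 0.5 sin^1.5(90°) = 1.5.
F_nw = 0.6 × 60 × 1.5 = 54 ksi.
R_n/Ω = (54 × 2.011) / 2.0 = 54.28 kips.

R_n/Ω ≈ 54.3 kips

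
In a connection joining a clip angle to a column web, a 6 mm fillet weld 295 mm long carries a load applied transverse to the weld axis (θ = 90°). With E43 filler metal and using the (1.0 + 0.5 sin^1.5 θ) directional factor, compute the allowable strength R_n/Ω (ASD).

E43XX → F_EXX = 430 MPa.
t_e = 0.707 × 6 = 4.242 mm; A_we = 4.242 × 295 = 1251 mm².
Directional factor: 1.0 + 0.5 sin^1.5(90°) = 1.5.
F_nw = 0.6 × 430 × 1.5 = 387 MPa.
R_n/Ω = (387 × 1251) / 2.0 × 10⁻³ = 242.1 kN.

R_n/Ω ≈ 242 kN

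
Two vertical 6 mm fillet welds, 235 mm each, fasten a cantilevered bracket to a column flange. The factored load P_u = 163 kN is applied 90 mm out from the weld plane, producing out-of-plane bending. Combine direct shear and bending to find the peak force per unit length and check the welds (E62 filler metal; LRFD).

E62XX → F_EXX = 620 MPa.
L_w = 2 × 235 = 470 mm; section modulus (unit throat) S = 2 × L²/6 = 18410 mm².
Direct shear f_v = P/L_w = 163×10³/470 = 346.8 N/mm.
Moment M = P × e = 163×10³ × 90 = 14670000 N·mm; bending f_b = M/S = 796.9 N/mm.
f_max = √(f_v² + f_b²) = √(346.8² + 796.9²) = 869.1 N/mm.
φr_n = 0.75 × 0.6 × 620 × (0.707 × 6) = 1184 N/mm → adequate.

f_max ≈ 869 N/mm; adequate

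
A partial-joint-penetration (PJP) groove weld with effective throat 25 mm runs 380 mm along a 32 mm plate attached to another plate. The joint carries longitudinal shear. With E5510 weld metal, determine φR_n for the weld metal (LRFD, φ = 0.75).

φR_n ≈ 2350 kN

E55XX → F_EXX = 550 MPa.
Effective throat (given) t_e = 25 mm.
A_we = 25 × 380 = 9500 mm².
F_nw = 0.6 F_EXX = 330 MPa.
φR_n = 0.75 × 330 × 9500 × 10⁻³ = 2351 kN.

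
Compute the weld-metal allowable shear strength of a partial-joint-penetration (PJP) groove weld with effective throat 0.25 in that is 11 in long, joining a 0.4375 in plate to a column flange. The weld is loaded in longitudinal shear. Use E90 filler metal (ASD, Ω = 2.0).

R_n/Ω ≈ 74.2 kip

E90XX → F_EXX = 90 ksi.
Effective throat (given) t_e = 0.25 in.
A_we = 0.25 × 11 = 2.75 in².
F_nw = 0.6 F_EXX = 54 ksi.
R_n/Ω = (54 × 2.75) / 2.0 = 74.25 kip.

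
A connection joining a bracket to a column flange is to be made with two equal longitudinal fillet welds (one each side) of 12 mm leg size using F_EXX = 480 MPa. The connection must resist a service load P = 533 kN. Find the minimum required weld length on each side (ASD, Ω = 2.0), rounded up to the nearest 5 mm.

Throat t_e = 0.707 × 12 = 8.484 mm.
r_n/Ω = (0.6 × 480 × 8.484) / 2.0 = 1222 N/mm = 1.222 kN/mm.
L_req = P / (r_n/Ω) = 533 / 1.222 = 436.3 mm total.
Per side: 436.3 / 2 = 218.1 mm.
Round up → use L = 220 mm on each side.

L = 220 mm on each side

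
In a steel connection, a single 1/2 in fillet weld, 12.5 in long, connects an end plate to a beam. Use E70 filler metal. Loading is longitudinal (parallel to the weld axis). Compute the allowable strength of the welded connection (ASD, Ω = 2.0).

R_n/Ω ≈ 92.8 kip

E70XX → F_EXX = 70 ksi.
Effective throat t_e = 0.707 × 0.5 = 0.3535 in.
Total length L = 12.5 in; A_we = 0.3535 × 12.5 = 4.419 in².
F_nw = 0.6 F_EXX = 0.6 × 70 = 42 ksi.
R_n = 42 × 4.419 = 185.6 kip; R_n/Ω = 185.6/2.0 = 92.79 kip.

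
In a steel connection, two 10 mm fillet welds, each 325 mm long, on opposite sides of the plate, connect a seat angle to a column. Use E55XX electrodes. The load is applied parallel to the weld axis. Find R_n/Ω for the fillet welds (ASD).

E55XX → F_EXX = 550 MPa.
Effective throat t_e = 0.707 × 10 = 7.07 mm.
Total length L = 650 mm; A_we = 7.07 × 650 = 4596 mm².
F_nw = 0.6 F_EXX = 0.6 × 550 = 330 MPa.
R_n = 330 × 4596 × 10⁻³ = 1517 kN; R_n/Ω = 1517/2.0 = 758.3 kN.

R_n/Ω ≈ 758 kN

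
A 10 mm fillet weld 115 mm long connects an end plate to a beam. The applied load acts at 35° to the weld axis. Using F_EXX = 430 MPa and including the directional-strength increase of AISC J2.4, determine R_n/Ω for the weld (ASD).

R_n/Ω ≈ 128 kN

t_e = 0.707 × 10 = 7.07 mm; A_we = 7.07 × 115 = 813 mm².
Directional factor: 1.0 + 0.5 sin^1.5(35°) = 1.217.
F_nw = 0.6 × 430 × 1.217 = 314 MPa.
R_n/Ω = (314 × 813) / 2.0 × 10⁻³ = 127.7 kN.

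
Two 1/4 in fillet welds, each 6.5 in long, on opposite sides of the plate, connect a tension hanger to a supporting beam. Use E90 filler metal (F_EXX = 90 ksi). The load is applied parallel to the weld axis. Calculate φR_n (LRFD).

φR_n ≈ 93.1 kip

Effective throat t_e = 0.707 × 0.25 = 0.1767 in.
Total length L = 13 in; A_we = 0.1767 × 13 = 2.298 in².
F_nw = 0.6 F_EXX = 0.6 × 90 = 54 ksi.
φR_n = 0.75 × 54 × 2.298 = 93.06 kip.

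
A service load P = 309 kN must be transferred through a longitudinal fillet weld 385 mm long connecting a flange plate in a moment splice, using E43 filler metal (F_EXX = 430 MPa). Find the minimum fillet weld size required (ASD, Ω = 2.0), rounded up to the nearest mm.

Total weld length L = 385 mm.
Required throat t_e = P × Ω / (0.6 F_EXX × L) = 309 × 2.0 / (0.6 × 430 × 385 × 10⁻³) = 6.222 mm.
Required leg w = t_e / 0.707 = 8.8 mm → use 9 mm.

w = 9 mm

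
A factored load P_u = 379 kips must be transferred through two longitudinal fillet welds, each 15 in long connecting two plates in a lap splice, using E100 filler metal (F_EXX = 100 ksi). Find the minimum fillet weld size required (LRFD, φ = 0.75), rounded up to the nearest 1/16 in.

Total weld length L = 30 in.
Required throat t_e = P_u / (φ × 0.6 F_EXX × L) = 379 / (0.75 × 0.6 × 100 × 30) = 0.2807 in.
Required leg w = t_e / 0.707 = 0.3971 in → use 7/16 in.

w = 7/16 in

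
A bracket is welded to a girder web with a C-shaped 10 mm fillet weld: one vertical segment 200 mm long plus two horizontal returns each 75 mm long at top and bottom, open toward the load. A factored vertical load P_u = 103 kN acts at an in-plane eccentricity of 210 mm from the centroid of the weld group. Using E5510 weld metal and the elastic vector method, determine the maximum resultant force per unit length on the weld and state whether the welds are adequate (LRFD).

f_max ≈ 1240 N/mm; adequate

E55XX → F_EXX = 550 MPa.
Total weld length L_w = 350 mm. Treat welds as unit-width lines.
Centroid: x̄ = 2×75×37.5 / 350 = 16.07 mm from the vertical weld.
Polar moment about centroid: J = I_x + I_y = [200³/12 + 2×75×100²] + [200×16.07² + 2(75³/12 + 75×21.43²)] = 2358000 mm³.
Direct shear f_v = P/L_w = 103×10³ / 350 = 294.3 N/mm (vertical).
Torsion M = P·e = 103×10³ × 210 = 21630000 N·mm.
Critical point at (x, y) = (58.93, 100) from centroid. f_tx = M·y/J = 917.5 N/mm; f_ty = M·x/J = 540.7 N/mm.
Resultant f_max = √[f_tx² + (f_v + f_ty)²] = √[917.5² + (294.3 + 540.7)²] = 1241 N/mm.
Capacity per unit length: φr_n = 0.75 × 0.6 × 550 × (0.707 × 10) = 1750 N/mm.
1241 ≤ 1750 → adequate.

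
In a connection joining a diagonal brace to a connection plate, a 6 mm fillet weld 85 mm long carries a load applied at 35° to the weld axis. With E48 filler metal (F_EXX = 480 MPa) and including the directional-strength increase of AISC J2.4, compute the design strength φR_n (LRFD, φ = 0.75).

φR_n ≈ 94.8 kN

t_e = 0.707 × 6 = 4.242 mm; A_we = 4.242 × 85 = 360.6 mm².
Directional factor: 1.0 + 0.5 sin^1.5(35°) = 1.217.
F_nw = 0.6 × 480 × 1.217 = 350.6 MPa.
φR_n = 0.75 × 350.6 × 360.6 × 10⁻³ = 94.8 kN.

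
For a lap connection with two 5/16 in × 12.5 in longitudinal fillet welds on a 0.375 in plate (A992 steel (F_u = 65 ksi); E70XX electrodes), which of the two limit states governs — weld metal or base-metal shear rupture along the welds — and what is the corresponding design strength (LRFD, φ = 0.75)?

φR_n ≈ 174 kips (weld metal governs)

E70XX → F_EXX = 70 ksi.
t_e = 0.707 × 0.3125 = 0.2209 in; L = 25 in.
Weld metal: φR_n = 0.75 × 0.6 × 70 × 0.2209 × 25 = 174 kips.
Base metal (shear rupture): φR_n = 0.75 × 0.6 × 65 × 0.375 × 25 = 274.2 kips.
Governing: weld metal.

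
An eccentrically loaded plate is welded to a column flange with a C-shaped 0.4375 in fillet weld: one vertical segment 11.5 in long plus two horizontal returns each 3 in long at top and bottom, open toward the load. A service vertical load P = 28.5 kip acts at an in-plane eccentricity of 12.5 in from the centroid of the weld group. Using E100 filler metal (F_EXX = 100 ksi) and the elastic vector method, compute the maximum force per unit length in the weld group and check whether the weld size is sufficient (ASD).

Total weld length L_w = 17.5 in. Treat welds as unit-width lines.
Centroid: x̄ = 2×3×1.5 / 17.5 = 0.5143 in from the vertical weld.
Polar moment about centroid: J = I_x + I_y = [11.5³/12 + 2×3×5.75²] + [11.5×0.5143² + 2(3³/12 + 3×0.9857²)] = 338.5 in³.
Direct shear f_v = P/L_w = 28.5 / 17.5 = 1.629 kip/in (vertical).
Torsion M = P·e = 28.5 × 12.5 = 356.25 kip·in.
Critical point at (x, y) = (2.486, 5.75) from centroid. f_tx = M·y/J = 6.052 kip/in; f_ty = M·x/J = 2.616 kip/in.
Resultant f_max = √[f_tx² + (f_v + f_ty)²] = √[6.052² + (1.629 + 2.616)²] = 7.392 kip/in.
Capacity per unit length: r_n/Ω = (1/2.0) × 0.6 × 100 × (0.707 × 0.4375) = 9.279 kip/in.
7.392 ≤ 9.279 → adequate.

f_max ≈ 7.39 kip/in; adequate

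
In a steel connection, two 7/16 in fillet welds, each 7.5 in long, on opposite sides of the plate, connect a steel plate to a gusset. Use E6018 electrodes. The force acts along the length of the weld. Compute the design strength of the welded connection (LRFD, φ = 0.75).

φR_n ≈ 125 kip

E60XX → F_EXX = 60 ksi.
Effective throat t_e = 0.707 × 0.4375 = 0.3093 in.
Total length L = 15 in; A_we = 0.3093 × 15 = 4.64 in².
F_nw = 0.6 F_EXX = 0.6 × 60 = 36 ksi.
φR_n = 0.75 × 36 × 4.64 = 125.3 kip.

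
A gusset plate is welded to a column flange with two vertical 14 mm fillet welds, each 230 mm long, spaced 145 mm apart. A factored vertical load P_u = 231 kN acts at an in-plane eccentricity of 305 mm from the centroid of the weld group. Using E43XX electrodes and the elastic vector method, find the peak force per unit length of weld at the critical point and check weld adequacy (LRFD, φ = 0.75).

f_max ≈ 2460 N/mm; NOT adequate

E43XX → F_EXX = 430 MPa.
Total weld length L_w = 460 mm. Treat welds as unit-width lines.
Polar moment about centroid: J = 2[d³/12 + d(b/2)²] = 2[230³/12 + 230×72.5²] = 4446000 mm³.
Direct shear f_v = P/L_w = 231×10³ / 460 = 502.2 N/mm (vertical).
Torsion M = P·e = 231×10³ × 305 = 70455000 N·mm.
Critical point at (x, y) = (72.5, 115) from centroid. f_tx = M·y/J = 1823 N/mm; f_ty = M·x/J = 1149 N/mm.
Resultant f_max = √[f_tx² + (f_v + f_ty)²] = √[1823² + (502.2 + 1149)²] = 2459 N/mm.
Capacity per unit length: φr_n = 0.75 × 0.6 × 430 × (0.707 × 14) = 1915 N/mm.
2459 > 1915 → NOT adequate.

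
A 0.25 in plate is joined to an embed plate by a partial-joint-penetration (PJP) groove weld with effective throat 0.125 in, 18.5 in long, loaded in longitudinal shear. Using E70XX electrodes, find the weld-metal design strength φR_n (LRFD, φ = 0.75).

E70XX → F_EXX = 70 ksi.
Effective throat (given) t_e = 0.125 in.
A_we = 0.125 × 18.5 = 2.312 in².
F_nw = 0.6 F_EXX = 42 ksi.
φR_n = 0.75 × 42 × 2.312 = 72.84 kip.

φR_n ≈ 72.8 kip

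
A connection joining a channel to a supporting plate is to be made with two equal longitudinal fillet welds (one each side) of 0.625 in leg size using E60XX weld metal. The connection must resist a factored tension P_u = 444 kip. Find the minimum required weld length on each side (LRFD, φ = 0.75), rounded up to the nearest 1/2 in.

E60XX → F_EXX = 60 ksi.
Throat t_e = 0.707 × 0.625 = 0.4419 in.
φr_n = 0.75 × 0.6 × 60 × 0.4419 = 11.93 kip/in.
L_req = P_u / φr_n = 444 / 11.93 = 37.22 in total.
Per side: 37.22 / 2 = 18.61 in.
Round up → use L = 19 in on each side.

L = 19 in on each side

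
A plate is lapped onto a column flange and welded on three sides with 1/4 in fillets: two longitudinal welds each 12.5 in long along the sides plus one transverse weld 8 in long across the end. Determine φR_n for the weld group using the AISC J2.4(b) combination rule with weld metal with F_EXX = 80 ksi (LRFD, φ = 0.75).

φR_n ≈ 212 kips

t_e = 0.707 × 0.25 = 0.1767 in.
R_nwl = 0.6 × 80 × 0.1767 × 25 = 212.1 kips (longitudinal, 2 welds).
R_nwt = 0.6 × 80 × 0.1767 × 8 = 67.87 kips (transverse, base value).
(i) R_nwl + R_nwt = 280 kips; (ii) 0.85 R_nwl + 1.5 R_nwt = 282.1 kips.
R_n = max = 282.1 kips [governs: (ii)]; φR_n = 211.6 kips.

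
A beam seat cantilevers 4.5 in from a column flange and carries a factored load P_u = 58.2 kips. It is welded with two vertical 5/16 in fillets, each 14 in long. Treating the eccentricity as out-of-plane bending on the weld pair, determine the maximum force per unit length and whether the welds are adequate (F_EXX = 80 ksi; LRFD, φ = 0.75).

L_w = 2 × 14 = 28 in; section modulus (unit throat) S = 2 × L²/6 = 65.33 in².
Direct shear f_v = P/L_w = 58.2/28 = 2.079 kip/in.
Moment M = P × e = 58.2 × 4.5 = 261.9 kip·in; bending f_b = M/S = 4.009 kip/in.
f_max = √(f_v² + f_b²) = √(2.079² + 4.009²) = 4.516 kip/in.
φr_n = 0.75 × 0.6 × 80 × (0.707 × 0.3125) = 7.954 kip/in → adequate.

f_max ≈ 4.52 kip/in; adequate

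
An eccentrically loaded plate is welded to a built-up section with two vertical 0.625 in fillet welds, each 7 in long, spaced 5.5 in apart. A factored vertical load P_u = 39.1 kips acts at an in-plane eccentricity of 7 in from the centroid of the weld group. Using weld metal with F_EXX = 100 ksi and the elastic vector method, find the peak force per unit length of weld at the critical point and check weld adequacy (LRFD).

Total weld length L_w = 14 in. Treat welds as unit-width lines.
Polar moment about centroid: J = 2[d³/12 + d(b/2)²] = 2[7³/12 + 7×2.75²] = 163 in³.
Direct shear f_v = P/L_w = 39.1 / 14 = 2.793 kip/in (vertical).
Torsion M = P·e = 39.1 × 7 = 273.7 kip·in.
Critical point at (x, y) = (2.75, 3.5) from centroid. f_tx = M·y/J = 5.875 kip/in; f_ty = M·x/J = 4.616 kip/in.
Resultant f_max = √[f_tx² + (f_v + f_ty)²] = √[5.875² + (2.793 + 4.616)²] = 9.456 kip/in.
Capacity per unit length: φr_n = 0.75 × 0.6 × 100 × (0.707 × 0.625) = 19.88 kip/in.
9.456 ≤ 19.88 → adequate.

f_max ≈ 9.46 kip/in; adequate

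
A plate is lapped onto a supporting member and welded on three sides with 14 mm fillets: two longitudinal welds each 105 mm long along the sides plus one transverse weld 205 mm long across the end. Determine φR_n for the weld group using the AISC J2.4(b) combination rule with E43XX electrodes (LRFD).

E43XX → F_EXX = 430 MPa.
t_e = 0.707 × 14 = 9.898 mm.
R_nwl = 0.6 × 430 × 9.898 × 210 × 10⁻³ = 536.3 kN (longitudinal, 2 welds).
R_nwt = 0.6 × 430 × 9.898 × 205 × 10⁻³ = 523.5 kN (transverse, base value).
(i) R_nwl + R_nwt = 1060 kN; (ii) 0.85 R_nwl + 1.5 R_nwt = 1241 kN.
R_n = max = 1241 kN [governs: (ii)]; φR_n = 930.8 kN.

φR_n ≈ 931 kN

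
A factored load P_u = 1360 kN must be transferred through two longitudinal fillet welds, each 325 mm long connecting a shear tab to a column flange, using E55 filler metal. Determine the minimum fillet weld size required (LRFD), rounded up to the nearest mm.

E55XX → F_EXX = 550 MPa.
Total weld length L = 650 mm.
Required throat t_e = P_u / (φ × 0.6 F_EXX × L) = 1360 / (0.75 × 0.6 × 550 × 650 × 10⁻³) = 8.454 mm.
Required leg w = t_e / 0.707 = 11.96 mm → use 12 mm.

w = 12 mm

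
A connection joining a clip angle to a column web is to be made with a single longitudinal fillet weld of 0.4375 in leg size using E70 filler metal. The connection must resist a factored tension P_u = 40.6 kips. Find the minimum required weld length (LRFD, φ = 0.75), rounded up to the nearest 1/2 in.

L = 4.5 in

E70XX → F_EXX = 70 ksi.
Throat t_e = 0.707 × 0.4375 = 0.3093 in.
φr_n = 0.75 × 0.6 × 70 × 0.3093 = 9.743 kips/in.
L_req = P_u / φr_n = 40.6 / 9.743 = 4.167 in total.
Round up → use L = 4.5 in.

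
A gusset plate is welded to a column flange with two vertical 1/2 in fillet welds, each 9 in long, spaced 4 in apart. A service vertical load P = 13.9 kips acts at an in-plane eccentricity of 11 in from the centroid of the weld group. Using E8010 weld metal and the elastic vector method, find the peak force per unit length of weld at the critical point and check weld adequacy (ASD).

f_max ≈ 4.26 kip/in; adequate

E80XX → F_EXX = 80 ksi.
Total weld length L_w = 18 in. Treat welds as unit-width lines.
Polar moment about centroid: J = 2[d³/12 + d(b/2)²] = 2[9³/12 + 9×2²] = 193.5 in³.
Direct shear f_v = P/L_w = 13.9 / 18 = 0.7722 kip/in (vertical).
Torsion M = P·e = 13.9 × 11 = 152.9 kip·in.
Critical point at (x, y) = (2, 4.5) from centroid. f_tx = M·y/J = 3.556 kip/in; f_ty = M·x/J = 1.58 kip/in.
Resultant f_max = √[f_tx² + (f_v + f_ty)²] = √[3.556² + (0.7722 + 1.58)²] = 4.264 kip/in.
Capacity per unit length: r_n/Ω = (1/2.0) × 0.6 × 80 × (0.707 × 0.5) = 8.484 kip/in.
4.264 ≤ 8.484 → adequate.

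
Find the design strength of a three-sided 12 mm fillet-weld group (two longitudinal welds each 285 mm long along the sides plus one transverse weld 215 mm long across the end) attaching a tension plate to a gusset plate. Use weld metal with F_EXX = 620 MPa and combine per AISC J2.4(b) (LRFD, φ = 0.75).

t_e = 0.707 × 12 = 8.484 mm.
R_nwl = 0.6 × 620 × 8.484 × 570 × 10⁻³ = 1799 kN (longitudinal, 2 welds).
R_nwt = 0.6 × 620 × 8.484 × 215 × 10⁻³ = 678.6 kN (transverse, base value).
(i) R_nwl + R_nwt = 2477 kN; (ii) 0.85 R_nwl + 1.5 R_nwt = 2547 kN.
R_n = max = 2547 kN [governs: (ii)]; φR_n = 1910 kN.

φR_n ≈ 1910 kN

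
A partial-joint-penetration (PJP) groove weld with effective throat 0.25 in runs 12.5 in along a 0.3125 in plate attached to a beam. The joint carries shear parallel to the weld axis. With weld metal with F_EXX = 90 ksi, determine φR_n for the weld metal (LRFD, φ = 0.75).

φR_n ≈ 127 kip

Effective throat (given) t_e = 0.25 in.
A_we = 0.25 × 12.5 = 3.125 in².
F_nw = 0.6 F_EXX = 54 ksi.
φR_n = 0.75 × 54 × 3.125 = 126.6 kip.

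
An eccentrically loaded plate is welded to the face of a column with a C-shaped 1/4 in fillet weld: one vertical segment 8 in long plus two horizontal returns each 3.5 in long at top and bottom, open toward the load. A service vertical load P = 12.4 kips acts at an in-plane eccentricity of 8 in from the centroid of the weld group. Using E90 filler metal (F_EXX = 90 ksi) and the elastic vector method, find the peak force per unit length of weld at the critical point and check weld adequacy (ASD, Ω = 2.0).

Total weld length L_w = 15 in. Treat welds as unit-width lines.
Centroid: x̄ = 2×3.5×1.75 / 15 = 0.8167 in from the vertical weld.
Polar moment about centroid: J = I_x + I_y = [8³/12 + 2×3.5×4²] + [8×0.8167² + 2(3.5³/12 + 3.5×0.9333²)] = 173.2 in³.
Direct shear f_v = P/L_w = 12.4 / 15 = 0.8267 kip/in (vertical).
Torsion M = P·e = 12.4 × 8 = 99.2 kip·in.
Critical point at (x, y) = (2.683, 4) from centroid. f_tx = M·y/J = 2.29 kip/in; f_ty = M·x/J = 1.536 kip/in.
Resultant f_max = √[f_tx² + (f_v + f_ty)²] = √[2.29² + (0.8267 + 1.536)²] = 3.291 kip/in.
Capacity per unit length: r_n/Ω = (1/2.0) × 0.6 × 90 × (0.707 × 0.25) = 4.772 kip/in.
3.291 ≤ 4.772 → adequate.

f_max ≈ 3.29 kip/in; adequate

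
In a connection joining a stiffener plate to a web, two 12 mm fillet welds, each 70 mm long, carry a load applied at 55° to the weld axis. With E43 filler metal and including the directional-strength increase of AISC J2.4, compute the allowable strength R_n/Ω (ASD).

E43XX → F_EXX = 430 MPa.
t_e = 0.707 × 12 = 8.484 mm; A_we = 8.484 × 140 = 1188 mm².
Directional factor: 1.0 + 0.5 sin^1.5(55°) = 1.371.
F_nw = 0.6 × 430 × 1.371 = 353.6 MPa.
R_n/Ω = (353.6 × 1188) / 2.0 × 10⁻³ = 210 kN.

R_n/Ω ≈ 210 kN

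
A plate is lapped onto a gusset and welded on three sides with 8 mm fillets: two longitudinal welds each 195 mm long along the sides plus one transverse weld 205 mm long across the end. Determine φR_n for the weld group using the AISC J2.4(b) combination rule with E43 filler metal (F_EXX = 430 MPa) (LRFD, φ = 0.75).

φR_n ≈ 699 kN

t_e = 0.707 × 8 = 5.656 mm.
R_nwl = 0.6 × 430 × 5.656 × 390 × 10⁻³ = 569.1 kN (longitudinal, 2 welds).
R_nwt = 0.6 × 430 × 5.656 × 205 × 10⁻³ = 299.1 kN (transverse, base value).
(i) R_nwl + R_nwt = 868.3 kN; (ii) 0.85 R_nwl + 1.5 R_nwt = 932.5 kN.
R_n = max = 932.5 kN [governs: (ii)]; φR_n = 699.3 kN.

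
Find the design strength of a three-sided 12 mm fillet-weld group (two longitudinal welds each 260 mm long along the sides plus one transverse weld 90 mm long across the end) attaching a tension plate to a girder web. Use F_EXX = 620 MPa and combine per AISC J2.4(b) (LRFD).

φR_n ≈ 1440 kN

t_e = 0.707 × 12 = 8.484 mm.
R_nwl = 0.6 × 620 × 8.484 × 520 × 10⁻³ = 1641 kN (longitudinal, 2 welds).
R_nwt = 0.6 × 620 × 8.484 × 90 × 10⁻³ = 284 kN (transverse, base value).
(i) R_nwl + R_nwt = 1925 kN; (ii) 0.85 R_nwl + 1.5 R_nwt = 1821 kN.
R_n = max = 1925 kN [governs: (i)]; φR_n = 1444 kN.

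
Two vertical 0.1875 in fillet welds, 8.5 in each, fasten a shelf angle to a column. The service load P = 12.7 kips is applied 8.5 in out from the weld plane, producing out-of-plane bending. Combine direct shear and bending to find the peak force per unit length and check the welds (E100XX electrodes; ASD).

E100XX → F_EXX = 100 ksi.
L_w = 2 × 8.5 = 17 in; section modulus (unit throat) S = 2 × L²/6 = 24.08 in².
Direct shear f_v = P/L_w = 12.7/17 = 0.7471 kip/in.
Moment M = P × e = 12.7 × 8.5 = 107.95 kip·in; bending f_b = M/S = 4.482 kip/in.
f_max = √(f_v² + f_b²) = √(0.7471² + 4.482²) = 4.544 kip/in.
r_n/Ω = (1/2.0) × 0.6 × 100 × (0.707 × 0.1875) = 3.977 kip/in → NOT adequate.

f_max ≈ 4.54 kip/in; NOT adequate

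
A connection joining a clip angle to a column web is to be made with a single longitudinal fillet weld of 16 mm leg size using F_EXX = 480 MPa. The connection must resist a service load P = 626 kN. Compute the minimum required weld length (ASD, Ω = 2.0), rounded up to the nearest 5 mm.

L = 385 mm

Throat t_e = 0.707 × 16 = 11.31 mm.
r_n/Ω = (0.6 × 480 × 11.31) / 2.0 = 1629 N/mm = 1.629 kN/mm.
L_req = P / (r_n/Ω) = 626 / 1.629 = 384.3 mm total.
Round up → use L = 385 mm.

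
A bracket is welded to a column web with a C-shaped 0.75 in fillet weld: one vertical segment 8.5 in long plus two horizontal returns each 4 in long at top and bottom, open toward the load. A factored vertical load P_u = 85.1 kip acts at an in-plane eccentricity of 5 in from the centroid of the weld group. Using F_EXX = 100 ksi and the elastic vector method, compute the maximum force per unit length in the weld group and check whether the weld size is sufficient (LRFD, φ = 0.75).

Total weld length L_w = 16.5 in. Treat welds as unit-width lines.
Centroid: x̄ = 2×4×2 / 16.5 = 0.9697 in from the vertical weld.
Polar moment about centroid: J = I_x + I_y = [8.5³/12 + 2×4×4.25²] + [8.5×0.9697² + 2(4³/12 + 4×1.03²)] = 222.8 in³.
Direct shear f_v = P/L_w = 85.1 / 16.5 = 5.158 kip/in (vertical).
Torsion M = P·e = 85.1 × 5 = 425.5 kip·in.
Critical point at (x, y) = (3.03, 4.25) from centroid. f_tx = M·y/J = 8.116 kip/in; f_ty = M·x/J = 5.786 kip/in.
Resultant f_max = √[f_tx² + (f_v + f_ty)²] = √[8.116² + (5.158 + 5.786)²] = 13.62 kip/in.
Capacity per unit length: φr_n = 0.75 × 0.6 × 100 × (0.707 × 0.75) = 23.86 kip/in.
13.62 ≤ 23.86 → adequate.

f_max ≈ 13.6 kip/in; adequate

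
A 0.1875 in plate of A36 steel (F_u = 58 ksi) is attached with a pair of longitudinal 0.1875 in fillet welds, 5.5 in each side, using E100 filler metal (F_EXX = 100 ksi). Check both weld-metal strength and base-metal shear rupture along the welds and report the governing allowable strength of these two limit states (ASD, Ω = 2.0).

t_e = 0.707 × 0.1875 = 0.1326 in; L = 11 in.
Weld metal: R_n/Ω = (1/2.0) × 0.6 × 100 × 0.1326 × 11 = 43.75 kips.
Base metal (shear rupture): R_n/Ω = (1/2.0) × 0.6 × 58 × 0.1875 × 11 = 35.89 kips.
Governing: base-metal shear rupture.

R_n/Ω ≈ 35.9 kips (base-metal shear rupture governs)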